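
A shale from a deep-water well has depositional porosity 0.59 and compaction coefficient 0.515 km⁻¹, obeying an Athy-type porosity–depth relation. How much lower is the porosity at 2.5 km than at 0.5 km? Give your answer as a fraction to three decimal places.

phi(0.5) = 0.59·e^(−0.515×0.5) = 0.4561
phi(2.5) = 0.59·e^(−0.515×2.5) = 0.1628
Δphi = 0.4561 − 0.1628 = 0.2932

0.293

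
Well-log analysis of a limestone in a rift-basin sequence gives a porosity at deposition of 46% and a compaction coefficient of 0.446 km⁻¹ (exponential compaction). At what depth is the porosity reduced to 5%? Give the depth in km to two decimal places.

Invert Athy's law: z = ln(phi₀/phi) / β
z = ln(0.46/0.05) / 0.446 = ln(9.2) / 0.446 = 2.2192 / 0.446 = 4.976 km

4.98 km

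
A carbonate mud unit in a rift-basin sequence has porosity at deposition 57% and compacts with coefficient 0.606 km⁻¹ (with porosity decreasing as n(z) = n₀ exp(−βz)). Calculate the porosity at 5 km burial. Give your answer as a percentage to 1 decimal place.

2.8%

n = n₀·exp(−β·z) = 0.57 × exp(−0.606 × 5) = 0.57 × exp(−3.03)
  = 0.57 × 0.0483 = 0.0275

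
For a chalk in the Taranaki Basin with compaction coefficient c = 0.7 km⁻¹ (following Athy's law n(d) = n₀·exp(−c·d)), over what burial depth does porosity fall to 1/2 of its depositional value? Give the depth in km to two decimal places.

n/n₀ = 1/2 ⇒ exp(−c·d) = 1/2 ⇒ d = ln(2) / c
d = 0.6931 / 0.7 = 0.990 km

0.99 km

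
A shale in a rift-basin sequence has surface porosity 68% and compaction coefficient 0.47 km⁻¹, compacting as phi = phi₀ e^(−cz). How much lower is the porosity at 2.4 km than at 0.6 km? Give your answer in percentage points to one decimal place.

phi(0.6) = 0.68·e^(−0.47×0.6) = 0.5129
phi(2.4) = 0.68·e^(−0.47×2.4) = 0.2201
Δphi = 0.5129 − 0.2201 = 0.2928

29.3 percentage points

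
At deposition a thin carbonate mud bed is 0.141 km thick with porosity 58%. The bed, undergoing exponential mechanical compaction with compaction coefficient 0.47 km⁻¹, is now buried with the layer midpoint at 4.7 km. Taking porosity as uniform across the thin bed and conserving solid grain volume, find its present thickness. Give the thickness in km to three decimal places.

0.063 km

Porosity at 4.7 km: φ = 0.58·exp(−0.47×4.7) = 0.0637
Solid-volume conservation: h(1−φ) = h₀(1−φ₀) ⇒ h = h₀·(1−φ₀)/(1−φ)
h = 0.141 × (1 − 0.58)/(1 − 0.0637) = 0.141 × 0.4486 = 0.0632 km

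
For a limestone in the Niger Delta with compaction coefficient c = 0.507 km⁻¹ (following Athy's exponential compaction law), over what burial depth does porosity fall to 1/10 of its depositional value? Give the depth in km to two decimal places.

phi/phi₀ = 1/10 ⇒ exp(−c·z) = 1/10 ⇒ z = ln(10) / c
z = 2.3026 / 0.507 = 4.542 km

4.54 km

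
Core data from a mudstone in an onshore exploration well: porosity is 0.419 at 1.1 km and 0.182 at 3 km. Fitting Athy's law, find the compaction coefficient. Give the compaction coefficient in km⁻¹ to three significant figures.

0.439 km⁻¹

Athy: phi(Z) = phi₀ e^(−cZ) ⇒ phi₁/phi₂ = e^{c(Z₂−Z₁)} ⇒ c = ln(phi₁/phi₂)/(Z₂−Z₁)
c = ln(0.419/0.182) / (3 − 1.1) = ln(2.302) / 1.9 = 0.8339 / 1.9 = 0.4389 km⁻¹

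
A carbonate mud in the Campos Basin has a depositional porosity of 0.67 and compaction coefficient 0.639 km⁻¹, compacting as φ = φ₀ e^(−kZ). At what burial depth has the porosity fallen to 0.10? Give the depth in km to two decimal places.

Invert Athy's law: Z = ln(φ₀/φ) / k
Z = ln(0.67/0.1) / 0.639 = ln(6.7) / 0.639 = 1.9021 / 0.639 = 2.977 km

2.98 km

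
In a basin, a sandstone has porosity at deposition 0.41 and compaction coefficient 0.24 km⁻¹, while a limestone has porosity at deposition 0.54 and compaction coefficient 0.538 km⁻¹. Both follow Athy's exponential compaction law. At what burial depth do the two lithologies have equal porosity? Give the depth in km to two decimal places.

0.92 km

Set n₀ₐ e^(−cₐz) = n₀ᵦ e^(−cᵦz) ⇒ ln(n₀ₐ/n₀ᵦ) = (cₐ − cᵦ)·z
z = ln(0.41/0.54) / (0.24 − 0.538) = -0.2754 / -0.298 = 0.924 km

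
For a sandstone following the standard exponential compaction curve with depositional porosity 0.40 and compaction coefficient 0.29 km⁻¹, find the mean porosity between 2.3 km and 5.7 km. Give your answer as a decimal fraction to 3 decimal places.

0.131

⟨φ⟩ = (1/(d₂−d₁)) ∫ φ₀ e^(−cd) dd = φ₀·(e^(−c·d₁) − e^(−c·d₂)) / (c·(d₂−d₁))
e^(−0.29×2.3) = 0.5132; e^(−0.29×5.7) = 0.1915
⟨φ⟩ = 0.4 × (0.5132 − 0.1915) / (0.29 × 3.4) = 0.4 × 0.3263 = 0.1305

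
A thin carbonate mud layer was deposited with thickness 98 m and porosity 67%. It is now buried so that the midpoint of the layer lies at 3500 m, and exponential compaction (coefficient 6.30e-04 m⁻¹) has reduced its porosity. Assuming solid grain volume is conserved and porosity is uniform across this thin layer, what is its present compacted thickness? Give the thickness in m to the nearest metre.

35 m

Working in km (1 km = 1000 m; k in km⁻¹ = k in m⁻¹ × 1000):
Porosity at 3.5 km: phi = 0.67·exp(−0.63×3.5) = 0.0739
Solid-volume conservation: h(1−phi) = h₀(1−phi₀) ⇒ h = h₀·(1−phi₀)/(1−phi)
h = 0.098 × (1 − 0.67)/(1 − 0.0739) = 0.098 × 0.3563 = 0.0349 km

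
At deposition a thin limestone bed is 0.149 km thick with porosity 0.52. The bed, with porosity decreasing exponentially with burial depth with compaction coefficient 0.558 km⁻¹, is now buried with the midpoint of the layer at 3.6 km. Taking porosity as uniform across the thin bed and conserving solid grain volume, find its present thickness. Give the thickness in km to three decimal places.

Porosity at 3.6 km: n = 0.52·exp(−0.558×3.6) = 0.0698
Solid-volume conservation: h(1−n) = h₀(1−n₀) ⇒ h = h₀·(1−n₀)/(1−n)
h = 0.149 × (1 − 0.52)/(1 − 0.0698) = 0.149 × 0.5160 = 0.0769 km

0.077 km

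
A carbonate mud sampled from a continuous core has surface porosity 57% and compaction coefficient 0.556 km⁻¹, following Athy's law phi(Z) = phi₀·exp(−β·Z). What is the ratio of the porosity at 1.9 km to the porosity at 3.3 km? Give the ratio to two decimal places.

phi(Z₁)/phi(Z₂) = e^(−β·Z₁)/e^(−β·Z₂) = e^{β(Z₂−Z₁)}
= exp(0.556 × 1.4) = exp(0.7784) = 2.1780

2.18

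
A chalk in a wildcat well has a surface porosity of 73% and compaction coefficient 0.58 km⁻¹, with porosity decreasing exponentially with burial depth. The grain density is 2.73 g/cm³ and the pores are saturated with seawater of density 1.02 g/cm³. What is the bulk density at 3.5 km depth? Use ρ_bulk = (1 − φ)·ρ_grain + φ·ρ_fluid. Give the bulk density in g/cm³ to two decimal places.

Porosity at depth: n = 0.73·exp(−0.58×3.5) = 0.73×0.1313 = 0.0959
Bulk density: ρ_b = (1−n)ρ_g + n·ρ_f = 0.9041×2.73 + 0.0959×1.02
       = 2.468 + 0.098 = 2.566 g/cm³

2.57 g/cm³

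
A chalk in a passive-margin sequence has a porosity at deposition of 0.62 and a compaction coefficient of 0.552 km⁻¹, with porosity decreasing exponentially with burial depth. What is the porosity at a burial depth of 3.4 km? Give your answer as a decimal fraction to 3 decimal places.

phi = phi₀·exp(−c·d) = 0.62 × exp(−0.552 × 3.4) = 0.62 × exp(−1.877)
  = 0.62 × 0.1531 = 0.0949

0.095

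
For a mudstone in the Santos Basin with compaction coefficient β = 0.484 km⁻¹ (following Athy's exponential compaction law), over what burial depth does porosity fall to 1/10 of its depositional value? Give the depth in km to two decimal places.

4.76 km

n/n₀ = 1/10 ⇒ exp(−β·Z) = 1/10 ⇒ Z = ln(10) / β
Z = 2.3026 / 0.484 = 4.757 km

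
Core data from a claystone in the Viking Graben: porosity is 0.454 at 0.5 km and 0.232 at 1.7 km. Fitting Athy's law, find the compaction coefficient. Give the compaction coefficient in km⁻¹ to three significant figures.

0.559 km⁻¹

Athy: φ(d) = φ₀ e^(−kd) ⇒ φ₁/φ₂ = e^{k(d₂−d₁)} ⇒ k = ln(φ₁/φ₂)/(d₂−d₁)
k = ln(0.454/0.232) / (1.7 − 0.5) = ln(1.957) / 1.2 = 0.6714 / 1.2 = 0.5595 km⁻¹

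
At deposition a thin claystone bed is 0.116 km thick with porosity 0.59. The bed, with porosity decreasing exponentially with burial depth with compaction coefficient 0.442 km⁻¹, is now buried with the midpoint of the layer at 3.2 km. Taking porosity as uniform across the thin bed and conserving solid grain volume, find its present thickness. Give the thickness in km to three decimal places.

Porosity at 3.2 km: phi = 0.59·exp(−0.442×3.2) = 0.1434
Solid-volume conservation: h(1−phi) = h₀(1−phi₀) ⇒ h = h₀·(1−phi₀)/(1−phi)
h = 0.116 × (1 − 0.59)/(1 − 0.1434) = 0.116 × 0.4786 = 0.0555 km

0.056 km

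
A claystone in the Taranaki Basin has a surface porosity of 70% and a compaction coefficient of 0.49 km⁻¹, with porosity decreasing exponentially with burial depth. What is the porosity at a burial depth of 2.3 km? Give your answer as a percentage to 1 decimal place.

φ = φ₀·exp(−β·d) = 0.7 × exp(−0.49 × 2.3) = 0.7 × exp(−1.127)
  = 0.7 × 0.3240 = 0.2268

22.7%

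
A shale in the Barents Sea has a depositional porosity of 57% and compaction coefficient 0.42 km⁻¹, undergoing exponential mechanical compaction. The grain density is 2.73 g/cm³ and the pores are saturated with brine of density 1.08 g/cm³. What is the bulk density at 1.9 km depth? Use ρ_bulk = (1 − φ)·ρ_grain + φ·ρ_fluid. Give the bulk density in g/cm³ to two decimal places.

2.31 g/cm³

Porosity at depth: n = 0.57·exp(−0.42×1.9) = 0.57×0.4502 = 0.2566
Bulk density: ρ_b = (1−n)ρ_g + n·ρ_f = 0.7434×2.73 + 0.2566×1.08
       = 2.029 + 0.277 = 2.307 g/cm³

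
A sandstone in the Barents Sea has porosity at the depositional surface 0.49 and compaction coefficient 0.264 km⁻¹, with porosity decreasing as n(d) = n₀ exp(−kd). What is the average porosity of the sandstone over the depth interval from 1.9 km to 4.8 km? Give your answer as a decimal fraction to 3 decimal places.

⟨n⟩ = (1/(d₂−d₁)) ∫ n₀ e^(−kd) dd = n₀·(e^(−k·d₁) − e^(−k·d₂)) / (k·(d₂−d₁))
e^(−0.264×1.9) = 0.6056; e^(−0.264×4.8) = 0.2816
⟨n⟩ = 0.49 × (0.6056 − 0.2816) / (0.264 × 2.9) = 0.49 × 0.4231 = 0.2073

0.207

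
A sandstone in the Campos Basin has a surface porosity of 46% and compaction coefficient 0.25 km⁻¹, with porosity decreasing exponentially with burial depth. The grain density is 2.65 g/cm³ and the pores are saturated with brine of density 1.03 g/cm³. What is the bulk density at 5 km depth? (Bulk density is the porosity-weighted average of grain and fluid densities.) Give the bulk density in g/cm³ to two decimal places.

2.44 g/cm³

Porosity at depth: phi = 0.46·exp(−0.25×5) = 0.46×0.2865 = 0.1318
Bulk density: ρ_b = (1−phi)ρ_g + phi·ρ_f = 0.8682×2.65 + 0.1318×1.03
       = 2.301 + 0.136 = 2.436 g/cm³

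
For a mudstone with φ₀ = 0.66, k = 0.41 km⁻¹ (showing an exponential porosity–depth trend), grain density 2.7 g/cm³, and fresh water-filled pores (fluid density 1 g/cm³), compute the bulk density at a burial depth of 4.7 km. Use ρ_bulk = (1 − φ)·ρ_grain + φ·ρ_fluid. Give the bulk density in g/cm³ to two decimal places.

Porosity at depth: φ = 0.66·exp(−0.41×4.7) = 0.66×0.1456 = 0.0961
Bulk density: ρ_b = (1−φ)ρ_g + φ·ρ_f = 0.9039×2.7 + 0.0961×1
       = 2.441 + 0.096 = 2.537 g/cm³

2.54 g/cm³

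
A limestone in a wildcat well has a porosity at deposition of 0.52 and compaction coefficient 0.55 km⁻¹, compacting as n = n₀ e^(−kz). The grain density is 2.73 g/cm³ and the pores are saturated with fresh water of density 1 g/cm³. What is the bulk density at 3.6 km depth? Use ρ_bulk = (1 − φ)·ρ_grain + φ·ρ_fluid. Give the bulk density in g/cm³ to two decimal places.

Porosity at depth: n = 0.52·exp(−0.55×3.6) = 0.52×0.1381 = 0.0718
Bulk density: ρ_b = (1−n)ρ_g + n·ρ_f = 0.9282×2.73 + 0.0718×1
       = 2.534 + 0.072 = 2.606 g/cm³

2.61 g/cm³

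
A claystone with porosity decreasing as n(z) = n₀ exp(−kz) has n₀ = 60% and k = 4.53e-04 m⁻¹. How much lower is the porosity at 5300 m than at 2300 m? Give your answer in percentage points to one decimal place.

15.7 percentage points

Working in km (1 km = 1000 m; k in km⁻¹ = k in m⁻¹ × 1000):
n(2.3) = 0.6·e^(−0.453×2.3) = 0.2117
n(5.3) = 0.6·e^(−0.453×5.3) = 0.0544
Δn = 0.2117 − 0.0544 = 0.1573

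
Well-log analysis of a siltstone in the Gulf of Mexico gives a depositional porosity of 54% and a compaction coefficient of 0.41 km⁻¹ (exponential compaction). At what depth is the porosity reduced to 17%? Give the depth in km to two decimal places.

2.82 km

Invert Athy's law: d = ln(φ₀/φ) / k
d = ln(0.54/0.17) / 0.41 = ln(3.176) / 0.41 = 1.1558 / 0.41 = 2.819 km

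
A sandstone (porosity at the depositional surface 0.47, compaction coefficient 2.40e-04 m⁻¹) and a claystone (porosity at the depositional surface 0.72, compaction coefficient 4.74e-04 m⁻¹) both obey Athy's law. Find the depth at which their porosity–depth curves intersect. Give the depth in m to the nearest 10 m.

Working in km (1 km = 1000 m; k in km⁻¹ = k in m⁻¹ × 1000):
Set φ₀ₐ e^(−kₐd) = φ₀ᵦ e^(−kᵦd) ⇒ ln(φ₀ₐ/φ₀ᵦ) = (kₐ − kᵦ)·d
d = ln(0.47/0.72) / (0.24 − 0.474) = -0.4265 / -0.234 = 1.823 km

1820 m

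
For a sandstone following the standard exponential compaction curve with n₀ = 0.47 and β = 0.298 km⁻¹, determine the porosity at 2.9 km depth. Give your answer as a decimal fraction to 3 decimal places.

0.198

n = n₀·exp(−β·z) = 0.47 × exp(−0.298 × 2.9) = 0.47 × exp(−0.8642)
  = 0.47 × 0.4214 = 0.1981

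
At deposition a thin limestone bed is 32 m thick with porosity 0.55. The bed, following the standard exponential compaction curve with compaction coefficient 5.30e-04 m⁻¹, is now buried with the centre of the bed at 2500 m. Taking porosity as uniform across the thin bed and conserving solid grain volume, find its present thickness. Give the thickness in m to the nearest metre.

Working in km (1 km = 1000 m; k in km⁻¹ = k in m⁻¹ × 1000):
Porosity at 2.5 km: φ = 0.55·exp(−0.53×2.5) = 0.1462
Solid-volume conservation: h(1−φ) = h₀(1−φ₀) ⇒ h = h₀·(1−φ₀)/(1−φ)
h = 0.032 × (1 − 0.55)/(1 − 0.1462) = 0.032 × 0.5271 = 0.0169 km

17 m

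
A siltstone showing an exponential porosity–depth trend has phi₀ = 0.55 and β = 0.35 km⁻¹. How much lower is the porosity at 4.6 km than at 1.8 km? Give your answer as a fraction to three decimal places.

0.183

phi(1.8) = 0.55·e^(−0.35×1.8) = 0.2929
phi(4.6) = 0.55·e^(−0.35×4.6) = 0.1099
Δphi = 0.2929 − 0.1099 = 0.1830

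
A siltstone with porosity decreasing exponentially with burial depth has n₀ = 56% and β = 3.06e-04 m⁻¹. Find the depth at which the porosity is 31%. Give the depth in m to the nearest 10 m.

1930 m

Working in km (1 km = 1000 m; β in km⁻¹ = β in m⁻¹ × 1000):
Invert Athy's law: d = ln(n₀/n) / β
d = ln(0.56/0.31) / 0.306 = ln(1.806) / 0.306 = 0.5914 / 0.306 = 1.933 km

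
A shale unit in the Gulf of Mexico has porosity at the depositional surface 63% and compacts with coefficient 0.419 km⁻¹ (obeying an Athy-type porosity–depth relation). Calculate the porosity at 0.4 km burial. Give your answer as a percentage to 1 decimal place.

53.3%

phi = phi₀·exp(−c·d) = 0.63 × exp(−0.419 × 0.4) = 0.63 × exp(−0.1676)
  = 0.63 × 0.8457 = 0.5328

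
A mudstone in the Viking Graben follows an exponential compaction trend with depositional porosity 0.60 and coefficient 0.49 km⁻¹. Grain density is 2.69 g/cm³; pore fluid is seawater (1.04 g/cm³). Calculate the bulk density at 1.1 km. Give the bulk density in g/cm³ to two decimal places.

Porosity at depth: n = 0.6·exp(−0.49×1.1) = 0.6×0.5833 = 0.3500
Bulk density: ρ_b = (1−n)ρ_g + n·ρ_f = 0.6500×2.69 + 0.3500×1.04
       = 1.749 + 0.364 = 2.113 g/cm³

2.11 g/cm³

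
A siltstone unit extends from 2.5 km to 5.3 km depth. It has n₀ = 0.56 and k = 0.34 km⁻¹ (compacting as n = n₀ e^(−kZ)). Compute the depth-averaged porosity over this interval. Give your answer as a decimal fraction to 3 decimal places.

⟨n⟩ = (1/(Z₂−Z₁)) ∫ n₀ e^(−kZ) dZ = n₀·(e^(−k·Z₁) − e^(−k·Z₂)) / (k·(Z₂−Z₁))
e^(−0.34×2.5) = 0.4274; e^(−0.34×5.3) = 0.1650
⟨n⟩ = 0.56 × (0.4274 − 0.1650) / (0.34 × 2.8) = 0.56 × 0.2757 = 0.1544

0.154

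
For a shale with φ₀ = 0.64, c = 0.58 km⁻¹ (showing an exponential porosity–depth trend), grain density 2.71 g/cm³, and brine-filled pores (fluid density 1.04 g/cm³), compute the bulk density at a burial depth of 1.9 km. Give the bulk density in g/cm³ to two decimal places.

2.35 g/cm³

Porosity at depth: φ = 0.64·exp(−0.58×1.9) = 0.64×0.3322 = 0.2126
Bulk density: ρ_b = (1−φ)ρ_g + φ·ρ_f = 0.7874×2.71 + 0.2126×1.04
       = 2.134 + 0.221 = 2.355 g/cm³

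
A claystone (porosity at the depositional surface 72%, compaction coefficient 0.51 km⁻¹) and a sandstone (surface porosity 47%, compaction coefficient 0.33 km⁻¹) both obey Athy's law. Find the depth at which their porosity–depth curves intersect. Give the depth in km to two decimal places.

2.37 km

Set φ₀ₐ e^(−βₐZ) = φ₀ᵦ e^(−βᵦZ) ⇒ ln(φ₀ₐ/φ₀ᵦ) = (βₐ − βᵦ)·Z
Z = ln(0.72/0.47) / (0.51 − 0.33) = 0.4265 / 0.18 = 2.370 km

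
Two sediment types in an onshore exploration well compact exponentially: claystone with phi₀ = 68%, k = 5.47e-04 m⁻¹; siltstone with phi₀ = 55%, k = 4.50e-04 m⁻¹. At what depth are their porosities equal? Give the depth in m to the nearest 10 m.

Working in km (1 km = 1000 m; k in km⁻¹ = k in m⁻¹ × 1000):
Set phi₀ₐ e^(−kₐZ) = phi₀ᵦ e^(−kᵦZ) ⇒ ln(phi₀ₐ/phi₀ᵦ) = (kₐ − kᵦ)·Z
Z = ln(0.68/0.55) / (0.547 − 0.45) = 0.2122 / 0.097 = 2.187 km

2190 m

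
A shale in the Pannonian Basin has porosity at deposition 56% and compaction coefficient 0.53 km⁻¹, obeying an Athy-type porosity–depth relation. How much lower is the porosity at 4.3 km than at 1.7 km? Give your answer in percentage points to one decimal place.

φ(1.7) = 0.56·e^(−0.53×1.7) = 0.2275
φ(4.3) = 0.56·e^(−0.53×4.3) = 0.0573
Δφ = 0.2275 − 0.0573 = 0.1701

17.0 percentage points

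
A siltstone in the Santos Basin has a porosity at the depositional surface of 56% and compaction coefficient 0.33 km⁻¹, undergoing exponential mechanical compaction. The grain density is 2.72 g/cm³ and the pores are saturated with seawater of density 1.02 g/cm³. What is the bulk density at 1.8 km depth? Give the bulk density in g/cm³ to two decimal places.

2.19 g/cm³

Porosity at depth: phi = 0.56·exp(−0.33×1.8) = 0.56×0.5521 = 0.3092
Bulk density: ρ_b = (1−phi)ρ_g + phi·ρ_f = 0.6908×2.72 + 0.3092×1.02
       = 1.879 + 0.315 = 2.194 g/cm³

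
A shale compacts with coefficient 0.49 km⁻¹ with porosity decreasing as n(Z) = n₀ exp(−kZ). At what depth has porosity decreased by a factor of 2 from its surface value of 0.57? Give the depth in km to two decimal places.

n/n₀ = 1/2 ⇒ exp(−k·Z) = 1/2 ⇒ Z = ln(2) / k
Z = 0.6931 / 0.49 = 1.415 km

1.41 km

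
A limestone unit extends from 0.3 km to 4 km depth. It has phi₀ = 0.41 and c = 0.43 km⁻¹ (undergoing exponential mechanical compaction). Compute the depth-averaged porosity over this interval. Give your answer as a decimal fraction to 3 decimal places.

⟨phi⟩ = (1/(d₂−d₁)) ∫ phi₀ e^(−cd) dd = phi₀·(e^(−c·d₁) − e^(−c·d₂)) / (c·(d₂−d₁))
e^(−0.43×0.3) = 0.8790; e^(−0.43×4) = 0.1791
⟨phi⟩ = 0.41 × (0.8790 − 0.1791) / (0.43 × 3.7) = 0.41 × 0.4399 = 0.1804

0.180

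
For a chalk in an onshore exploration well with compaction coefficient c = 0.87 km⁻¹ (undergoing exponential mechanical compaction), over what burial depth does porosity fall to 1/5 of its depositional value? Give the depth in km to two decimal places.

φ/φ₀ = 1/5 ⇒ exp(−c·d) = 1/5 ⇒ d = ln(5) / c
d = 1.6094 / 0.87 = 1.850 km

1.85 km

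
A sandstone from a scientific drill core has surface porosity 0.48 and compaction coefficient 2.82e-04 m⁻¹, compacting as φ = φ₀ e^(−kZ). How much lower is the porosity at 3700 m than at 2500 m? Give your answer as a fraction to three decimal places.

Working in km (1 km = 1000 m; k in km⁻¹ = k in m⁻¹ × 1000):
φ(2.5) = 0.48·e^(−0.282×2.5) = 0.2372
φ(3.7) = 0.48·e^(−0.282×3.7) = 0.1691
Δφ = 0.2372 − 0.1691 = 0.0681

0.068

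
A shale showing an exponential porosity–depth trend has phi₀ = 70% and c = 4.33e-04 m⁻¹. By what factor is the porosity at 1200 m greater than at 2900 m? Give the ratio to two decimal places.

Working in km (1 km = 1000 m; c in km⁻¹ = c in m⁻¹ × 1000):
phi(d₁)/phi(d₂) = e^(−c·d₁)/e^(−c·d₂) = e^{c(d₂−d₁)}
= exp(0.433 × 1.7) = exp(0.7361) = 2.0878

2.09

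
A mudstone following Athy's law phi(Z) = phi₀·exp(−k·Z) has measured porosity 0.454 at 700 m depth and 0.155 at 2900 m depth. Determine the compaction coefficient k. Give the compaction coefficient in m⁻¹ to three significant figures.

Working in km (1 km = 1000 m; k in km⁻¹ = k in m⁻¹ × 1000):
Athy: phi(Z) = phi₀ e^(−kZ) ⇒ phi₁/phi₂ = e^{k(Z₂−Z₁)} ⇒ k = ln(phi₁/phi₂)/(Z₂−Z₁)
k = ln(0.454/0.155) / (2.9 − 0.7) = ln(2.929) / 2.2 = 1.0747 / 2.2 = 0.4885 km⁻¹

0.000488 m⁻¹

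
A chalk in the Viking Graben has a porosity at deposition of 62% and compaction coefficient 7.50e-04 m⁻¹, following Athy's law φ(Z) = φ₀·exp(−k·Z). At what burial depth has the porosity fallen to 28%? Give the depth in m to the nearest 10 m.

Working in km (1 km = 1000 m; k in km⁻¹ = k in m⁻¹ × 1000):
Invert Athy's law: Z = ln(φ₀/φ) / k
Z = ln(0.62/0.28) / 0.75 = ln(2.214) / 0.75 = 0.7949 / 0.75 = 1.060 km

1060 m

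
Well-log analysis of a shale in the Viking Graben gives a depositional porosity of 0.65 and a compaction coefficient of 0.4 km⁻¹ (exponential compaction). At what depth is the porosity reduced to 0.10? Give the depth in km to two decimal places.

4.68 km

Invert Athy's law: d = ln(φ₀/φ) / c
d = ln(0.65/0.1) / 0.4 = ln(6.5) / 0.4 = 1.8718 / 0.4 = 4.680 km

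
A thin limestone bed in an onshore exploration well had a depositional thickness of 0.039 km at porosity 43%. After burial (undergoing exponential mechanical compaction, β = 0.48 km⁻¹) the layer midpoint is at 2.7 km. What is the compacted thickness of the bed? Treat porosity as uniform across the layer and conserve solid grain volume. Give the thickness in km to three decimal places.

0.025 km

Porosity at 2.7 km: phi = 0.43·exp(−0.48×2.7) = 0.1177
Solid-volume conservation: h(1−phi) = h₀(1−phi₀) ⇒ h = h₀·(1−phi₀)/(1−phi)
h = 0.039 × (1 − 0.43)/(1 − 0.1177) = 0.039 × 0.6460 = 0.0252 km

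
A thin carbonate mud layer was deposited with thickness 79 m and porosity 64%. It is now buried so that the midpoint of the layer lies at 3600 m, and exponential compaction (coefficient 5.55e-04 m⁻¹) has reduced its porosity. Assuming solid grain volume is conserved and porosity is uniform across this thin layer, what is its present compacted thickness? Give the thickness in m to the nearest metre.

Working in km (1 km = 1000 m; k in km⁻¹ = k in m⁻¹ × 1000):
Porosity at 3.6 km: n = 0.64·exp(−0.555×3.6) = 0.0868
Solid-volume conservation: h(1−n) = h₀(1−n₀) ⇒ h = h₀·(1−n₀)/(1−n)
h = 0.079 × (1 − 0.64)/(1 − 0.0868) = 0.079 × 0.3942 = 0.0311 km

31 m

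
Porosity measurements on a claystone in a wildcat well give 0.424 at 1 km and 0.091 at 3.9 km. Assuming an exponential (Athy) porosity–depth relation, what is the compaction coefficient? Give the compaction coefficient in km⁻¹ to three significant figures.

0.531 km⁻¹

Athy: phi(Z) = phi₀ e^(−cZ) ⇒ phi₁/phi₂ = e^{c(Z₂−Z₁)} ⇒ c = ln(phi₁/phi₂)/(Z₂−Z₁)
c = ln(0.424/0.091) / (3.9 − 1) = ln(4.659) / 2.9 = 1.5389 / 2.9 = 0.5306 km⁻¹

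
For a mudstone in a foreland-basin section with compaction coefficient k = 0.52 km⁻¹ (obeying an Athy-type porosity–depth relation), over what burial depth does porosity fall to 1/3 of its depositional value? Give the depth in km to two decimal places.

φ/φ₀ = 1/3 ⇒ exp(−k·d) = 1/3 ⇒ d = ln(3) / k
d = 1.0986 / 0.52 = 2.113 km

2.11 km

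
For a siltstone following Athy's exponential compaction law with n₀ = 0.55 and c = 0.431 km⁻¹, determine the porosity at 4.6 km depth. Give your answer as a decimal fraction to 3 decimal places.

0.076

n = n₀·exp(−c·d) = 0.55 × exp(−0.431 × 4.6) = 0.55 × exp(−1.983)
  = 0.55 × 0.1377 = 0.0757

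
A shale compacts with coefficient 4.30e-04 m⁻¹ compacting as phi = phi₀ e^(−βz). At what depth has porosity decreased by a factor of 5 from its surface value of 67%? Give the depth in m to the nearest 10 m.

Working in km (1 km = 1000 m; β in km⁻¹ = β in m⁻¹ × 1000):
phi/phi₀ = 1/5 ⇒ exp(−β·z) = 1/5 ⇒ z = ln(5) / β
z = 1.6094 / 0.43 = 3.743 km

3740 m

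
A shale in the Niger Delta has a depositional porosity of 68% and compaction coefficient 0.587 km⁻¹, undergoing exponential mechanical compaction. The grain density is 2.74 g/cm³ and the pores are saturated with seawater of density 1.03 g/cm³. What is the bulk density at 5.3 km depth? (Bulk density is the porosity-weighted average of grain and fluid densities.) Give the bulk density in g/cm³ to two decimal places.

Porosity at depth: φ = 0.68·exp(−0.587×5.3) = 0.68×0.0446 = 0.0303
Bulk density: ρ_b = (1−φ)ρ_g + φ·ρ_f = 0.9697×2.74 + 0.0303×1.03
       = 2.657 + 0.031 = 2.688 g/cm³

2.69 g/cm³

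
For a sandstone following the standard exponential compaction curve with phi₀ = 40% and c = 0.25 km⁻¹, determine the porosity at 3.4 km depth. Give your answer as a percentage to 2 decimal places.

phi = phi₀·exp(−c·d) = 0.4 × exp(−0.25 × 3.4) = 0.4 × exp(−0.85)
  = 0.4 × 0.4274 = 0.1710

17.10%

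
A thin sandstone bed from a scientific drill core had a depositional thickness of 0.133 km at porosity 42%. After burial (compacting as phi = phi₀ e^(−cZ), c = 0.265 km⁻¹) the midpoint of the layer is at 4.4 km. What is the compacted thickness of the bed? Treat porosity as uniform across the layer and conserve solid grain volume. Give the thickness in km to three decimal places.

Porosity at 4.4 km: phi = 0.42·exp(−0.265×4.4) = 0.1309
Solid-volume conservation: h(1−phi) = h₀(1−phi₀) ⇒ h = h₀·(1−phi₀)/(1−phi)
h = 0.133 × (1 − 0.42)/(1 − 0.1309) = 0.133 × 0.6673 = 0.0888 km

0.089 km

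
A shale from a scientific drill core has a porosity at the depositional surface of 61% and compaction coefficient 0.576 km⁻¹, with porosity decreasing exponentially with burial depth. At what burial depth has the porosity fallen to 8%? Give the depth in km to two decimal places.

3.53 km

Invert Athy's law: d = ln(φ₀/φ) / β
d = ln(0.61/0.08) / 0.576 = ln(7.625) / 0.576 = 2.0314 / 0.576 = 3.527 km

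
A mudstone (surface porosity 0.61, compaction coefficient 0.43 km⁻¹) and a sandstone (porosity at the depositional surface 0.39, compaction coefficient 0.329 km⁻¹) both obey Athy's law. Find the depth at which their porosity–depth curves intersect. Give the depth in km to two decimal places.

4.43 km

Set n₀ₐ e^(−βₐZ) = n₀ᵦ e^(−βᵦZ) ⇒ ln(n₀ₐ/n₀ᵦ) = (βₐ − βᵦ)·Z
Z = ln(0.61/0.39) / (0.43 − 0.329) = 0.4473 / 0.101 = 4.429 km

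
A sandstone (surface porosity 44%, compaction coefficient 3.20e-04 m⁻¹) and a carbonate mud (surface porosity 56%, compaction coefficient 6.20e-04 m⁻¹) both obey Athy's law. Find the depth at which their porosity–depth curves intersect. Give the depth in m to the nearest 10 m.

Working in km (1 km = 1000 m; c in km⁻¹ = c in m⁻¹ × 1000):
Set φ₀ₐ e^(−cₐZ) = φ₀ᵦ e^(−cᵦZ) ⇒ ln(φ₀ₐ/φ₀ᵦ) = (cₐ − cᵦ)·Z
Z = ln(0.44/0.56) / (0.32 − 0.62) = -0.2412 / -0.3 = 0.804 km

800 m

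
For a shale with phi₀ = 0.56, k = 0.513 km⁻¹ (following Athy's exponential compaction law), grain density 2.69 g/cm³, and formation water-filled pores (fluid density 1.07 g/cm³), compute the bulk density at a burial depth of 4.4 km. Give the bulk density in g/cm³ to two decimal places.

Porosity at depth: phi = 0.56·exp(−0.513×4.4) = 0.56×0.1046 = 0.0586
Bulk density: ρ_b = (1−phi)ρ_g + phi·ρ_f = 0.9414×2.69 + 0.0586×1.07
       = 2.532 + 0.063 = 2.595 g/cm³

2.60 g/cm³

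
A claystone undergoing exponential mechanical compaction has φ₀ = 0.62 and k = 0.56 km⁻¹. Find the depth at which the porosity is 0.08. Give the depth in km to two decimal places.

Invert Athy's law: Z = ln(φ₀/φ) / k
Z = ln(0.62/0.08) / 0.56 = ln(7.75) / 0.56 = 2.0477 / 0.56 = 3.657 km

3.66 km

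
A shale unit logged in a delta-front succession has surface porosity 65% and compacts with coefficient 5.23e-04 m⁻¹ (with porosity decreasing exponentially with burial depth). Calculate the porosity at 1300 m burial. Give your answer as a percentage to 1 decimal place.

Working in km (1 km = 1000 m; β in km⁻¹ = β in m⁻¹ × 1000):
phi = phi₀·exp(−β·d) = 0.65 × exp(−0.523 × 1.3) = 0.65 × exp(−0.6799)
  = 0.65 × 0.5067 = 0.3293

32.9%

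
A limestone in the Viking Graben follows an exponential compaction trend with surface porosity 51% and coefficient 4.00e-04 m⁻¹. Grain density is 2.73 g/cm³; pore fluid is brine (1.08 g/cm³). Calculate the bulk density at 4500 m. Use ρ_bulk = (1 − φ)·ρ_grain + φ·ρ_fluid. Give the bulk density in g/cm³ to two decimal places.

2.59 g/cm³

Working in km (1 km = 1000 m; β in km⁻¹ = β in m⁻¹ × 1000):
Porosity at depth: phi = 0.51·exp(−0.4×4.5) = 0.51×0.1653 = 0.0843
Bulk density: ρ_b = (1−phi)ρ_g + phi·ρ_f = 0.9157×2.73 + 0.0843×1.08
       = 2.500 + 0.091 = 2.591 g/cm³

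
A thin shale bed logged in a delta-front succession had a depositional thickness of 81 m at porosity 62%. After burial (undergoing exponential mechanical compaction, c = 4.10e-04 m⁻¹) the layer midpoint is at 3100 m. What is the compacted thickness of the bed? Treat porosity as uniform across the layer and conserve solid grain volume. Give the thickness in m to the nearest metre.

37 m

Working in km (1 km = 1000 m; c in km⁻¹ = c in m⁻¹ × 1000):
Porosity at 3.1 km: φ = 0.62·exp(−0.41×3.1) = 0.1739
Solid-volume conservation: h(1−φ) = h₀(1−φ₀) ⇒ h = h₀·(1−φ₀)/(1−φ)
h = 0.081 × (1 − 0.62)/(1 − 0.1739) = 0.081 × 0.4600 = 0.0373 km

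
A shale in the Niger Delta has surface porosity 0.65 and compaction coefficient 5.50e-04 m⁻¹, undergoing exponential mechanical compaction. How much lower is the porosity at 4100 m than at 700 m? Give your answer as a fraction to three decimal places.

0.374

Working in km (1 km = 1000 m; k in km⁻¹ = k in m⁻¹ × 1000):
phi(0.7) = 0.65·e^(−0.55×0.7) = 0.4423
phi(4.1) = 0.65·e^(−0.55×4.1) = 0.0682
Δphi = 0.4423 − 0.0682 = 0.3741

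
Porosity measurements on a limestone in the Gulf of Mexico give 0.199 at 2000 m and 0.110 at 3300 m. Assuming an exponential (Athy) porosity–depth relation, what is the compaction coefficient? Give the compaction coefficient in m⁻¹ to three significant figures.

Working in km (1 km = 1000 m; k in km⁻¹ = k in m⁻¹ × 1000):
Athy: φ(d) = φ₀ e^(−kd) ⇒ φ₁/φ₂ = e^{k(d₂−d₁)} ⇒ k = ln(φ₁/φ₂)/(d₂−d₁)
k = ln(0.199/0.11) / (3.3 − 2) = ln(1.809) / 1.3 = 0.5928 / 1.3 = 0.456 km⁻¹

0.000456 m⁻¹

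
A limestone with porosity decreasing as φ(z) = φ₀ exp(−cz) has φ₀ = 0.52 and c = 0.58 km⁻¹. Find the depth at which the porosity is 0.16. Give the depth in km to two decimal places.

Invert Athy's law: z = ln(φ₀/φ) / c
z = ln(0.52/0.16) / 0.58 = ln(3.25) / 0.58 = 1.1787 / 0.58 = 2.032 km

2.03 km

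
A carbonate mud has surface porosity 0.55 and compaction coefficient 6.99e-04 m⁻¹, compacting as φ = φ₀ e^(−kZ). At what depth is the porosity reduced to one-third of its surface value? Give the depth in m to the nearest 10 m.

1570 m

Working in km (1 km = 1000 m; k in km⁻¹ = k in m⁻¹ × 1000):
φ/φ₀ = 1/3 ⇒ exp(−k·Z) = 1/3 ⇒ Z = ln(3) / k
Z = 1.0986 / 0.699 = 1.572 km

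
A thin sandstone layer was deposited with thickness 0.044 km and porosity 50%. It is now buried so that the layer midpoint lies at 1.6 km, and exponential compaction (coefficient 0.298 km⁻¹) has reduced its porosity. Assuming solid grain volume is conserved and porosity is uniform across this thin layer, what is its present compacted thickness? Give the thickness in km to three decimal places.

0.032 km

Porosity at 1.6 km: phi = 0.5·exp(−0.298×1.6) = 0.3104
Solid-volume conservation: h(1−phi) = h₀(1−phi₀) ⇒ h = h₀·(1−phi₀)/(1−phi)
h = 0.044 × (1 − 0.5)/(1 − 0.3104) = 0.044 × 0.7250 = 0.0319 km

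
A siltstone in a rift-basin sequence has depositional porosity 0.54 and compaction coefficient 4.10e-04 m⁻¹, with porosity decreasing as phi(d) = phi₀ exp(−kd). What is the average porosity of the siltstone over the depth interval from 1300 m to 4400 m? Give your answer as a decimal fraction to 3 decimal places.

0.179

Working in km (1 km = 1000 m; k in km⁻¹ = k in m⁻¹ × 1000):
⟨phi⟩ = (1/(d₂−d₁)) ∫ phi₀ e^(−kd) dd = phi₀·(e^(−k·d₁) − e^(−k·d₂)) / (k·(d₂−d₁))
e^(−0.41×1.3) = 0.5868; e^(−0.41×4.4) = 0.1646
⟨phi⟩ = 0.54 × (0.5868 − 0.1646) / (0.41 × 3.1) = 0.54 × 0.3322 = 0.1794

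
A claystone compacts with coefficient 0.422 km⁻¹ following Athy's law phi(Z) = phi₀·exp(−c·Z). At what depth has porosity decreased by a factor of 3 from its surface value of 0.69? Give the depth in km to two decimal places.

2.60 km

phi/phi₀ = 1/3 ⇒ exp(−c·Z) = 1/3 ⇒ Z = ln(3) / c
Z = 1.0986 / 0.422 = 2.603 km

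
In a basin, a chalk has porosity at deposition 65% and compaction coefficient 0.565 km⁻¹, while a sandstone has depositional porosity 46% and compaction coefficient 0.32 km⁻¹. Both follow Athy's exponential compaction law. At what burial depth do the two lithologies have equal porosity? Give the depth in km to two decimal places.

1.41 km

Set phi₀ₐ e^(−kₐd) = phi₀ᵦ e^(−kᵦd) ⇒ ln(phi₀ₐ/phi₀ᵦ) = (kₐ − kᵦ)·d
d = ln(0.65/0.46) / (0.565 − 0.32) = 0.3457 / 0.245 = 1.411 km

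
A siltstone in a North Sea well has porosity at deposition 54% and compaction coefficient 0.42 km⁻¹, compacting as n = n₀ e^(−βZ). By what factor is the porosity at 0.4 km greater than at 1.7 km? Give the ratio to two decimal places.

n(Z₁)/n(Z₂) = e^(−β·Z₁)/e^(−β·Z₂) = e^{β(Z₂−Z₁)}
= exp(0.42 × 1.3) = exp(0.546) = 1.7263

1.73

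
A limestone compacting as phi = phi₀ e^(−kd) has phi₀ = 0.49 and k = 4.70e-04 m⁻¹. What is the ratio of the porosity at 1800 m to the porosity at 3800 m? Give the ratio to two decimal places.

2.56

Working in km (1 km = 1000 m; k in km⁻¹ = k in m⁻¹ × 1000):
phi(d₁)/phi(d₂) = e^(−k·d₁)/e^(−k·d₂) = e^{k(d₂−d₁)}
= exp(0.47 × 2) = exp(0.94) = 2.5600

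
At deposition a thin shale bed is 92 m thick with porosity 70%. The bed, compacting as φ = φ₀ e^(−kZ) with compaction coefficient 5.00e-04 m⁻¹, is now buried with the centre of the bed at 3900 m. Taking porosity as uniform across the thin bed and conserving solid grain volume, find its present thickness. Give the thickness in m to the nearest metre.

Working in km (1 km = 1000 m; k in km⁻¹ = k in m⁻¹ × 1000):
Porosity at 3.9 km: φ = 0.7·exp(−0.5×3.9) = 0.0996
Solid-volume conservation: h(1−φ) = h₀(1−φ₀) ⇒ h = h₀·(1−φ₀)/(1−φ)
h = 0.092 × (1 − 0.7)/(1 − 0.0996) = 0.092 × 0.3332 = 0.0307 km

31 m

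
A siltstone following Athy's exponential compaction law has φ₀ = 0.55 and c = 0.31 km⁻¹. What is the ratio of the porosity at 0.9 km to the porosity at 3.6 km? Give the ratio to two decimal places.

φ(z₁)/φ(z₂) = e^(−c·z₁)/e^(−c·z₂) = e^{c(z₂−z₁)}
= exp(0.31 × 2.7) = exp(0.837) = 2.3094

2.31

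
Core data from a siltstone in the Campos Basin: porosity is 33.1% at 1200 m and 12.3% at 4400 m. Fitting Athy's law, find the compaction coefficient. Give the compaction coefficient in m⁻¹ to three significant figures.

Working in km (1 km = 1000 m; β in km⁻¹ = β in m⁻¹ × 1000):
Athy: φ(d) = φ₀ e^(−βd) ⇒ φ₁/φ₂ = e^{β(d₂−d₁)} ⇒ β = ln(φ₁/φ₂)/(d₂−d₁)
β = ln(0.331/0.123) / (4.4 − 1.2) = ln(2.691) / 3.2 = 0.9899 / 3.2 = 0.3094 km⁻¹

0.000309 m⁻¹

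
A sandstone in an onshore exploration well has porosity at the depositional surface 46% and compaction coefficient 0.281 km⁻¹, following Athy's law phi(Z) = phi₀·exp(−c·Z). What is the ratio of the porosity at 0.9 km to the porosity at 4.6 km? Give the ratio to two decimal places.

2.83

phi(Z₁)/phi(Z₂) = e^(−c·Z₁)/e^(−c·Z₂) = e^{c(Z₂−Z₁)}
= exp(0.281 × 3.7) = exp(1.04) = 2.8284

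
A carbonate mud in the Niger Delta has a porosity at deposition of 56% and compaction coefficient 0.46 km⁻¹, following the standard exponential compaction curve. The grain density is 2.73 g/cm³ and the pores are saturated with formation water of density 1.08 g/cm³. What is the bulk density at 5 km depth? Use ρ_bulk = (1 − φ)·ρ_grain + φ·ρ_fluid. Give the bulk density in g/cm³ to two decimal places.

Porosity at depth: φ = 0.56·exp(−0.46×5) = 0.56×0.1003 = 0.0561
Bulk density: ρ_b = (1−φ)ρ_g + φ·ρ_f = 0.9439×2.73 + 0.0561×1.08
       = 2.577 + 0.061 = 2.637 g/cm³

2.64 g/cm³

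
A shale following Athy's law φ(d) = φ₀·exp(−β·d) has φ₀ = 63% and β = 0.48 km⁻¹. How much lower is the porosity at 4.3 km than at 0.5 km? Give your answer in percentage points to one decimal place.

φ(0.5) = 0.63·e^(−0.48×0.5) = 0.4956
φ(4.3) = 0.63·e^(−0.48×4.3) = 0.0800
Δφ = 0.4956 − 0.0800 = 0.4156

41.6 percentage points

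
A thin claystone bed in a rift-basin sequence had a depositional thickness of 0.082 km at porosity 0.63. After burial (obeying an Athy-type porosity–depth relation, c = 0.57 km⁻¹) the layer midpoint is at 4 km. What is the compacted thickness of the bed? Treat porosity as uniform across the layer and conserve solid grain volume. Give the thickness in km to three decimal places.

Porosity at 4 km: n = 0.63·exp(−0.57×4) = 0.0644
Solid-volume conservation: h(1−n) = h₀(1−n₀) ⇒ h = h₀·(1−n₀)/(1−n)
h = 0.082 × (1 − 0.63)/(1 − 0.0644) = 0.082 × 0.3955 = 0.0324 km

0.032 km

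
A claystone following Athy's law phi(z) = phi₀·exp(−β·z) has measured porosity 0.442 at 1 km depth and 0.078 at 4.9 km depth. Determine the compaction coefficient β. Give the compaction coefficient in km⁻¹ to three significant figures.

0.445 km⁻¹

Athy: phi(z) = phi₀ e^(−βz) ⇒ phi₁/phi₂ = e^{β(z₂−z₁)} ⇒ β = ln(phi₁/phi₂)/(z₂−z₁)
β = ln(0.442/0.078) / (4.9 − 1) = ln(5.667) / 3.9 = 1.7346 / 3.9 = 0.4448 km⁻¹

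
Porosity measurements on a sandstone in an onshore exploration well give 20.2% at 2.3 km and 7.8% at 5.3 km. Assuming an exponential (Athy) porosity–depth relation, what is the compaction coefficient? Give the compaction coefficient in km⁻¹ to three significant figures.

Athy: n(d) = n₀ e^(−cd) ⇒ n₁/n₂ = e^{c(d₂−d₁)} ⇒ c = ln(n₁/n₂)/(d₂−d₁)
c = ln(0.202/0.078) / (5.3 − 2.3) = ln(2.59) / 3 = 0.9516 / 3 = 0.3172 km⁻¹

0.317 km⁻¹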